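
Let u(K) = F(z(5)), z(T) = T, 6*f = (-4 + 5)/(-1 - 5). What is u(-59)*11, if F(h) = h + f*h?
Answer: 1925/36 ≈ 53.472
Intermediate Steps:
f = -1/36 (f = ((-4 + 5)/(-1 - 5))/6 = (1/(-6))/6 = (1*(-⅙))/6 = (⅙)*(-⅙) = -1/36 ≈ -0.027778)
F(h) = 35*h/36 (F(h) = h - h/36 = 35*h/36)
u(K) = 175/36 (u(K) = (35/36)*5 = 175/36)
u(-59)*11 = (175/36)*11 = 1925/36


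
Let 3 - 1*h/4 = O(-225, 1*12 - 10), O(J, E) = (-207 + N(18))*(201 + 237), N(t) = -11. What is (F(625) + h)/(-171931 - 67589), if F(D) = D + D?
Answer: -191599/119760 ≈ -1.5999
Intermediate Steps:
F(D) = 2*D
O(J, E) = -95484 (O(J, E) = (-207 - 11)*(201 + 237) = -218*438 = -95484)
h = 381948 (h = 12 - 4*(-95484) = 12 + 381936 = 381948)
(F(625) + h)/(-171931 - 67589) = (2*625 + 381948)/(-171931 - 67589) = (1250 + 381948)/(-239520) = 383198*(-1/239520) = -191599/119760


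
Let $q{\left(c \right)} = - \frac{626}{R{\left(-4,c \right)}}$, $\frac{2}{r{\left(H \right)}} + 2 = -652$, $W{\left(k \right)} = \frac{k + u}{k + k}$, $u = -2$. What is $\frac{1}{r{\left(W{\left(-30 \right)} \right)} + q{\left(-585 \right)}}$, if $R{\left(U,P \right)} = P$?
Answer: $\frac{63765}{68039} \approx 0.93718$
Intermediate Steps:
$W{\left(k \right)} = \frac{-2 + k}{2 k}$ ($W{\left(k \right)} = \frac{k - 2}{k + k} = \frac{-2 + k}{2 k}$)
$r{\left(H \right)} = - \frac{1}{327}$ ($r{\left(H \right)} = \frac{2}{-2 - 652} = \frac{2}{-654} = 2 \left(- \frac{1}{654}\right) = - \frac{1}{327}$)
$q{\left(c \right)} = - \frac{626}{c}$
$\frac{1}{r{\left(W{\left(-30 \right)} \right)} + q{\left(-585 \right)}} = \frac{1}{- \frac{1}{327} - \frac{626}{-585}} = \frac{1}{- \frac{1}{327} - - \frac{626}{585}} = \frac{1}{- \frac{1}{327} + \frac{626}{585}} = \frac{1}{\frac{68039}{63765}} = \frac{63765}{68039}$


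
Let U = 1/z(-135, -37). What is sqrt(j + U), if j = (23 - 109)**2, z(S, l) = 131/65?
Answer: sqrt(126931271)/131 ≈ 86.003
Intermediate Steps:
z(S, l) = 131/65 (z(S, l) = 131*(1/65) = 131/65)
j = 7396 (j = (-86)**2 = 7396)
U = 65/131 (U = 1/(131/65) = 65/131 ≈ 0.49618)
sqrt(j + U) = sqrt(7396 + 65/131) = sqrt(968941/131) = sqrt(126931271)/131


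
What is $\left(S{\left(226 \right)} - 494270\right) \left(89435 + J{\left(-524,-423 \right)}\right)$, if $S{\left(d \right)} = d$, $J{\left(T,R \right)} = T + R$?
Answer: $-43716965472$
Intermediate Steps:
$J{\left(T,R \right)} = R + T$
$\left(S{\left(226 \right)} - 494270\right) \left(89435 + J{\left(-524,-423 \right)}\right) = \left(226 - 494270\right) \left(89435 - 947\right) = - 494044 \left(89435 - 947\right) = \left(-494044\right) 88488 = -43716965472$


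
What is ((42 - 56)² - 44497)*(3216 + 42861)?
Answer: -2041257177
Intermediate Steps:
((42 - 56)² - 44497)*(3216 + 42861) = ((-14)² - 44497)*46077 = (196 - 44497)*46077 = -44301*46077 = -2041257177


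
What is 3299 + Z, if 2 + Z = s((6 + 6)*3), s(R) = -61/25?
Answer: 82364/25 ≈ 3294.6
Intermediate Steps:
s(R) = -61/25 (s(R) = -61*1/25 = -61/25)
Z = -111/25 (Z = -2 - 61/25 = -111/25 ≈ -4.4400)
3299 + Z = 3299 - 111/25 = 82364/25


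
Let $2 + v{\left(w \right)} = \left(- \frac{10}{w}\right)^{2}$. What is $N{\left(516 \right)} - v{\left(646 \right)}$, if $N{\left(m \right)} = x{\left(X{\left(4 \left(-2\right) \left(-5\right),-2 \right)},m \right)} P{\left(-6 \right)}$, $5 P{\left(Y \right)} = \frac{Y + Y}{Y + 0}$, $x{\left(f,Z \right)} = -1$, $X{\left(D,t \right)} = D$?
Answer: $\frac{834507}{521645} \approx 1.5998$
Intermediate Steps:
$P{\left(Y \right)} = \frac{2}{5}$ ($P{\left(Y \right)} = \frac{\left(Y + Y\right) \frac{1}{Y + 0}}{5} = \frac{2 Y \frac{1}{Y}}{5} = \frac{1}{5} \cdot 2 = \frac{2}{5}$)
$N{\left(m \right)} = - \frac{2}{5}$ ($N{\left(m \right)} = \left(-1\right) \frac{2}{5} = - \frac{2}{5}$)
$v{\left(w \right)} = -2 + \frac{100}{w^{2}}$ ($v{\left(w \right)} = -2 + \left(- \frac{10}{w}\right)^{2} = -2 + \frac{100}{w^{2}}$)
$N{\left(516 \right)} - v{\left(646 \right)} = - \frac{2}{5} - \left(-2 + \frac{100}{417316}\right) = - \frac{2}{5} - \left(-2 + 100 \cdot \frac{1}{417316}\right) = - \frac{2}{5} - \left(-2 + \frac{25}{104329}\right) = - \frac{2}{5} - - \frac{208633}{104329} = - \frac{2}{5} + \frac{208633}{104329} = \frac{834507}{521645}$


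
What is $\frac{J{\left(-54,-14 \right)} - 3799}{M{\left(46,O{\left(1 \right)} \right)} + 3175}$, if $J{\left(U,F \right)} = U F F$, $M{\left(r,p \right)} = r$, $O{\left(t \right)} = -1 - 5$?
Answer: $- \frac{14383}{3221} \approx -4.4654$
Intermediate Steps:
$O{\left(t \right)} = -6$
$J{\left(U,F \right)} = U F^{2}$ ($J{\left(U,F \right)} = F U F = U F^{2}$)
$\frac{J{\left(-54,-14 \right)} - 3799}{M{\left(46,O{\left(1 \right)} \right)} + 3175} = \frac{- 54 \left(-14\right)^{2} - 3799}{46 + 3175} = \frac{\left(-54\right) 196 - 3799}{3221} = \left(-10584 - 3799\right) \frac{1}{3221} = \left(-14383\right) \frac{1}{3221} = - \frac{14383}{3221}$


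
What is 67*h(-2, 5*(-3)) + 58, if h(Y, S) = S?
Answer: -947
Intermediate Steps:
67*h(-2, 5*(-3)) + 58 = 67*(5*(-3)) + 58 = 67*(-15) + 58 = -1005 + 58 = -947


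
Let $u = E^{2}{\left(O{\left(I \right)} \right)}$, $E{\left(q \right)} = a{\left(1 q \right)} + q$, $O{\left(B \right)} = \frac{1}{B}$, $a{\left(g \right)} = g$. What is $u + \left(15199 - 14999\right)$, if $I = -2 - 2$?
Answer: $\frac{801}{4} \approx 200.25$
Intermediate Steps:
$I = -4$ ($I = -2 - 2 = -4$)
$E{\left(q \right)} = 2 q$ ($E{\left(q \right)} = 1 q + q = q + q = 2 q$)
$u = \frac{1}{4}$ ($u = \left(\frac{2}{-4}\right)^{2} = \left(2 \left(- \frac{1}{4}\right)\right)^{2} = \left(- \frac{1}{2}\right)^{2} = \frac{1}{4} \approx 0.25$)
$u + \left(15199 - 14999\right) = \frac{1}{4} + \left(15199 - 14999\right) = \frac{1}{4} + 200 = \frac{801}{4}$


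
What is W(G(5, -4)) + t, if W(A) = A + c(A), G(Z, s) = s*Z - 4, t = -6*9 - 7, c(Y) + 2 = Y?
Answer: -111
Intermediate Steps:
c(Y) = -2 + Y
t = -61 (t = -54 - 7 = -61)
G(Z, s) = -4 + Z*s (G(Z, s) = Z*s - 4 = -4 + Z*s)
W(A) = -2 + 2*A (W(A) = A + (-2 + A) = -2 + 2*A)
W(G(5, -4)) + t = (-2 + 2*(-4 + 5*(-4))) - 61 = (-2 + 2*(-4 - 20)) - 61 = (-2 + 2*(-24)) - 61 = (-2 - 48) - 61 = -50 - 61 = -111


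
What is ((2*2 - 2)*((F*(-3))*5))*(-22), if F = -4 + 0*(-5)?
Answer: -2640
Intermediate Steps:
F = -4 (F = -4 + 0 = -4)
((2*2 - 2)*((F*(-3))*5))*(-22) = ((2*2 - 2)*(-4*(-3)*5))*(-22) = ((4 - 2)*(12*5))*(-22) = (2*60)*(-22) = 120*(-22) = -2640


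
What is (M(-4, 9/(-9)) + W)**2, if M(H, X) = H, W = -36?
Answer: 1600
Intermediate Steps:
(M(-4, 9/(-9)) + W)**2 = (-4 - 36)**2 = (-40)**2 = 1600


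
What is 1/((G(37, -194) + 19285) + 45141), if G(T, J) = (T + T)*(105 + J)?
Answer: 1/57840 ≈ 1.7289e-5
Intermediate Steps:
G(T, J) = 2*T*(105 + J) (G(T, J) = (2*T)*(105 + J) = 2*T*(105 + J))
1/((G(37, -194) + 19285) + 45141) = 1/((2*37*(105 - 194) + 19285) + 45141) = 1/((2*37*(-89) + 19285) + 45141) = 1/((-6586 + 19285) + 45141) = 1/(12699 + 45141) = 1/57840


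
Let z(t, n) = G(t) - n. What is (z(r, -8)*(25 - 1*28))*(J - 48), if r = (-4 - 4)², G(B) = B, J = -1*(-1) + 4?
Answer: 9288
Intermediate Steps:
J = 5 (J = 1 + 4 = 5)
r = 64 (r = (-8)² = 64)
z(t, n) = t - n
(z(r, -8)*(25 - 1*28))*(J - 48) = ((64 - 1*(-8))*(25 - 1*28))*(5 - 48) = ((64 + 8)*(25 - 28))*(-43) = (72*(-3))*(-43) = -216*(-43) = 9288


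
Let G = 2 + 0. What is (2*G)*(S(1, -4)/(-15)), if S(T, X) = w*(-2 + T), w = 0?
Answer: 0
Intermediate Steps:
S(T, X) = 0 (S(T, X) = 0*(-2 + T) = 0)
G = 2
(2*G)*(S(1, -4)/(-15)) = (2*2)*(0/(-15)) = 4*(0*(-1/15)) = 4*0 = 0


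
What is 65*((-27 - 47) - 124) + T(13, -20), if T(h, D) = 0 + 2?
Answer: -12868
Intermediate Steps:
T(h, D) = 2
65*((-27 - 47) - 124) + T(13, -20) = 65*((-27 - 47) - 124) + 2 = 65*(-74 - 124) + 2 = 65*(-198) + 2 = -12870 + 2 = -12868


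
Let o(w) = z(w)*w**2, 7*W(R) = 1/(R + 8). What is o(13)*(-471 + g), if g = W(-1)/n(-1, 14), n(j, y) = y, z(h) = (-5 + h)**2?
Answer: -1747351840/343 ≈ -5.0943e+6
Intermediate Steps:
W(R) = 1/(7*(8 + R)) (W(R) = 1/(7*(R + 8)) = 1/(7*(8 + R)))
o(w) = w**2*(-5 + w)**2 (o(w) = (-5 + w)**2*w**2 = w**2*(-5 + w)**2)
g = 1/686 (g = (1/(7*(8 - 1)))/14 = ((1/7)/7)*(1/14) = ((1/7)*(1/7))*(1/14) = (1/49)*(1/14) = 1/686 ≈ 0.0014577)
o(13)*(-471 + g) = (13**2*(-5 + 13)**2)*(-471 + 1/686) = (169*8**2)*(-323105/686) = (169*64)*(-323105/686) = 10816*(-323105/686) = -1747351840/343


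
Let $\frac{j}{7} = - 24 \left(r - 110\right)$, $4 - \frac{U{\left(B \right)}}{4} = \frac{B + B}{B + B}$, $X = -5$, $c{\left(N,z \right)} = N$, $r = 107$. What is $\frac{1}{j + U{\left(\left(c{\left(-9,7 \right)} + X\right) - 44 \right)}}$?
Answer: $\frac{1}{516} \approx 0.001938$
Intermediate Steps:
$U{\left(B \right)} = 12$ ($U{\left(B \right)} = 16 - 4 \frac{B + B}{B + B} = 16 - 4 \frac{2 B}{2 B} = 16 - 4 \cdot 2 B \frac{1}{2 B} = 16 - 4 = 12$)
$j = 504$ ($j = 7 \left(- 24 \left(107 - 110\right)\right) = 7 \left(\left(-24\right) \left(-3\right)\right) = 7 \cdot 72 = 504$)
$\frac{1}{j + U{\left(\left(c{\left(-9,7 \right)} + X\right) - 44 \right)}} = \frac{1}{504 + 12} = \frac{1}{516}$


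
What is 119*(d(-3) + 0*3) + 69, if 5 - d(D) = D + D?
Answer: 1378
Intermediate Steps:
d(D) = 5 - 2*D (d(D) = 5 - (D + D) = 5 - 2*D)
119*(d(-3) + 0*3) + 69 = 119*((5 - 2*(-3)) + 0*3) + 69 = 119*((5 + 6) + 0) + 69 = 119*(11 + 0) + 69 = 119*11 + 69 = 1309 + 69 = 1378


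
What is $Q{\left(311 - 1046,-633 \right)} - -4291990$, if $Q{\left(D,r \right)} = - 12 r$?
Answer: $4299586$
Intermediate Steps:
$Q{\left(311 - 1046,-633 \right)} - -4291990 = \left(-12\right) \left(-633\right) - -4291990 = 7596 + 4291990 = 4299586$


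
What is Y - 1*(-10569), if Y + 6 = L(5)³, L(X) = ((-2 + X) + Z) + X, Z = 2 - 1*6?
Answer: 10627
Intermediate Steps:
Z = -4 (Z = 2 - 6 = -4)
L(X) = -6 + 2*X (L(X) = ((-2 + X) - 4) + X = (-6 + X) + X = -6 + 2*X)
Y = 58 (Y = -6 + (-6 + 2*5)³ = -6 + (-6 + 10)³ = -6 + 4³ = -6 + 64 = 58)
Y - 1*(-10569) = 58 - 1*(-10569) = 58 + 10569 = 10627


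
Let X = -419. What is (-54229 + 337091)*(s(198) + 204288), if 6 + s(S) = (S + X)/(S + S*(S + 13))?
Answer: 1212762482126741/20988 ≈ 5.7784e+10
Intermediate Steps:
s(S) = -6 + (-419 + S)/(S + S*(13 + S)) (s(S) = -6 + (S - 419)/(S + S*(S + 13)) = -6 + (-419 + S)/(S + S*(13 + S)))
(-54229 + 337091)*(s(198) + 204288) = (-54229 + 337091)*((-419 - 83*198 - 6*198²)/(198*(14 + 198)) + 204288) = 282862*((1/198)*(-419 - 16434 - 6*39204)/212 + 204288) = 282862*((1/198)*(1/212)*(-419 - 16434 - 235224) + 204288) = 282862*((1/198)*(1/212)*(-252077) + 204288) = 282862*(-252077/41976 + 204288) = 282862*(8574941011/41976) = 1212762482126741/20988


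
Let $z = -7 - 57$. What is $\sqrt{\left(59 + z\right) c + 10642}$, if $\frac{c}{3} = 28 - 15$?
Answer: $\sqrt{10447} \approx 102.21$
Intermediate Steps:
$z = -64$ ($z = -7 - 57 = -64$)
$c = 39$ ($c = 3 \left(28 - 15\right) = 3 \cdot 13 = 39$)
$\sqrt{\left(59 + z\right) c + 10642} = \sqrt{\left(59 - 64\right) 39 + 10642} = \sqrt{\left(-5\right) 39 + 10642} = \sqrt{-195 + 10642} = \sqrt{10447}$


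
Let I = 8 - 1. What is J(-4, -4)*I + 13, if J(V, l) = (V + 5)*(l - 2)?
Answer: -29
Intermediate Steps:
J(V, l) = (-2 + l)*(5 + V) (J(V, l) = (5 + V)*(-2 + l) = (-2 + l)*(5 + V))
I = 7
J(-4, -4)*I + 13 = (-10 - 2*(-4) + 5*(-4) - 4*(-4))*7 + 13 = (-10 + 8 - 20 + 16)*7 + 13 = -6*7 + 13 = -42 + 13 = -29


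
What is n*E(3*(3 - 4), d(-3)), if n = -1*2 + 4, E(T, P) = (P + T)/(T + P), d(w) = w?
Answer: 2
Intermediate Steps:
E(T, P) = 1 (E(T, P) = (P + T)/(P + T) = 1)
n = 2 (n = -2 + 4 = 2)
n*E(3*(3 - 4), d(-3)) = 2*1 = 2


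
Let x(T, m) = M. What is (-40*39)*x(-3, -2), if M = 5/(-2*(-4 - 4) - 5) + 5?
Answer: -93600/11 ≈ -8509.1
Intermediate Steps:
M = 60/11 (M = 5/(-2*(-8) - 5) + 5 = 5/(16 - 5) + 5 = 5/11 + 5 = 60/11 ≈ 5.4545)
x(T, m) = 60/11
(-40*39)*x(-3, -2) = -40*39*(60/11) = -1560*60/11 = -93600/11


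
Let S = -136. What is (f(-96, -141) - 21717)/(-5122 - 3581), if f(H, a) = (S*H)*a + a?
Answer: 620918/2901 ≈ 214.04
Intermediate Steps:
f(H, a) = a - 136*H*a (f(H, a) = (-136*H)*a + a = -136*H*a + a = a - 136*H*a)
(f(-96, -141) - 21717)/(-5122 - 3581) = (-141*(1 - 136*(-96)) - 21717)/(-5122 - 3581) = (-141*(1 + 13056) - 21717)/(-8703) = (-141*13057 - 21717)*(-1/8703) = (-1841037 - 21717)*(-1/8703) = -1862754*(-1/8703) = 620918/2901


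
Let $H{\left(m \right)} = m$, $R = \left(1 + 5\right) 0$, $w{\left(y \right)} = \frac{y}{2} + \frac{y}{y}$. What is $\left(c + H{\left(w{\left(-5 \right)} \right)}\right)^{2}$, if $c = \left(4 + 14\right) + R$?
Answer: $\frac{1089}{4} \approx 272.25$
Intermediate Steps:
$w{\left(y \right)} = 1 + \frac{y}{2}$ ($w{\left(y \right)} = y \frac{1}{2} + 1 = \frac{y}{2} + 1 = 1 + \frac{y}{2}$)
$R = 0$ ($R = 6 \cdot 0 = 0$)
$c = 18$ ($c = \left(4 + 14\right) + 0 = 18 + 0 = 18$)
$\left(c + H{\left(w{\left(-5 \right)} \right)}\right)^{2} = \left(18 + \left(1 + \frac{1}{2} \left(-5\right)\right)\right)^{2} = \left(18 + \left(1 - \frac{5}{2}\right)\right)^{2} = \left(18 - \frac{3}{2}\right)^{2} = \left(\frac{33}{2}\right)^{2} = \frac{1089}{4}$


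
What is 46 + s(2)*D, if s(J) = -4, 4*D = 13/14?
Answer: 631/14 ≈ 45.071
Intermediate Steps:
D = 13/56 (D = (13/14)/4 = (13*(1/14))/4 = (¼)*(13/14) = 13/56 ≈ 0.23214)
46 + s(2)*D = 46 - 4*13/56 = 46 - 13/14 = 631/14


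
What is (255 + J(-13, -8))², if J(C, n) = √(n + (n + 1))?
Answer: (255 + I*√15)² ≈ 65010.0 + 1975.2*I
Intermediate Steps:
J(C, n) = √(1 + 2*n) (J(C, n) = √(n + (1 + n)) = √(1 + 2*n))
(255 + J(-13, -8))² = (255 + √(1 + 2*(-8)))² = (255 + √(1 - 16))² = (255 + √(-15))² = (255 + I*√15)²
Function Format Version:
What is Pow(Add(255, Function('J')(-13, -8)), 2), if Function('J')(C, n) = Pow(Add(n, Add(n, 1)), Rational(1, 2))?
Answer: Pow(Add(255, Mul(I, Pow(15, Rational(1, 2)))), 2) ≈ Add(65010., Mul(1975.2, I))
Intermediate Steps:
Function('J')(C, n) = Pow(Add(1, Mul(2, n)), Rational(1, 2)) (Function('J')(C, n) = Pow(Add(n, Add(1, n)), Rational(1, 2)) = Pow(Add(1, Mul(2, n)), Rational(1, 2)))
Pow(Add(255, Function('J')(-13, -8)), 2) = Pow(Add(255, Pow(Add(1, Mul(2, -8)), Rational(1, 2))), 2) = Pow(Add(255, Pow(Add(1, -16), Rational(1, 2))), 2) = Pow(Add(255, Pow(-15, Rational(1, 2))), 2) = Pow(Add(255, Mul(I, Pow(15, Rational(1, 2)))), 2)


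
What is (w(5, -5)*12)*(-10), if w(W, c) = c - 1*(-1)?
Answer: 480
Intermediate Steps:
w(W, c) = 1 + c (w(W, c) = c + 1 = 1 + c)
(w(5, -5)*12)*(-10) = ((1 - 5)*12)*(-10) = -4*12*(-10) = -48*(-10) = 480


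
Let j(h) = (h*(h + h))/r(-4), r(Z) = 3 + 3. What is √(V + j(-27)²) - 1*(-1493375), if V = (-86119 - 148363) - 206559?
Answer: 1493375 + 2*I*√95498 ≈ 1.4934e+6 + 618.05*I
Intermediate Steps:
r(Z) = 6
j(h) = h²/3 (j(h) = (h*(h + h))/6 = (h*(2*h))*(⅙) = (2*h²)*(⅙) = h²/3)
V = -441041 (V = -234482 - 206559 = -441041)
√(V + j(-27)²) - 1*(-1493375) = √(-441041 + ((⅓)*(-27)²)²) - 1*(-1493375) = √(-441041 + ((⅓)*729)²) + 1493375 = √(-441041 + 243²) + 1493375 = √(-441041 + 59049) + 1493375 = √(-381992) + 1493375 = 2*I*√95498 + 1493375 = 1493375 + 2*I*√95498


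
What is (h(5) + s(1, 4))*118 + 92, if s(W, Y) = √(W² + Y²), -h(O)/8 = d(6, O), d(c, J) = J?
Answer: -4628 + 118*√17 ≈ -4141.5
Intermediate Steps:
h(O) = -8*O
(h(5) + s(1, 4))*118 + 92 = (-8*5 + √(1² + 4²))*118 + 92 = (-40 + √(1 + 16))*118 + 92 = (-40 + √17)*118 + 92 = (-4720 + 118*√17) + 92 = -4628 + 118*√17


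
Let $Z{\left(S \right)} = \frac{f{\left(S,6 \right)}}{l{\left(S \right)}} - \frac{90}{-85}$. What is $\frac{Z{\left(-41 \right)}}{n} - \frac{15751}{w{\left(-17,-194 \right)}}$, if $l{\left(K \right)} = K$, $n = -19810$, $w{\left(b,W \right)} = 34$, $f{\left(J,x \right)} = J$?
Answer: $- \frac{2228767}{4811} \approx -463.26$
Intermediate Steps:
$Z{\left(S \right)} = \frac{35}{17}$ ($Z{\left(S \right)} = \frac{S}{S} - \frac{90}{-85} = 1 - - \frac{18}{17} = 1 + \frac{18}{17} = \frac{35}{17}$)
$\frac{Z{\left(-41 \right)}}{n} - \frac{15751}{w{\left(-17,-194 \right)}} = \frac{35}{17 \left(-19810\right)} - \frac{15751}{34} = \frac{35}{17} \left(- \frac{1}{19810}\right) - \frac{15751}{34} = - \frac{1}{9622} - \frac{15751}{34} = - \frac{2228767}{4811}$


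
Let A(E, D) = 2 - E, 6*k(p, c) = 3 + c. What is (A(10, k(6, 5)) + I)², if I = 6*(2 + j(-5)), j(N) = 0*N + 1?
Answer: 100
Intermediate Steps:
k(p, c) = ½ + c/6 (k(p, c) = (3 + c)/6 = ½ + c/6)
j(N) = 1 (j(N) = 0 + 1 = 1)
I = 18 (I = 6*(2 + 1) = 6*3 = 18)
(A(10, k(6, 5)) + I)² = ((2 - 1*10) + 18)² = ((2 - 10) + 18)² = (-8 + 18)² = 10² = 100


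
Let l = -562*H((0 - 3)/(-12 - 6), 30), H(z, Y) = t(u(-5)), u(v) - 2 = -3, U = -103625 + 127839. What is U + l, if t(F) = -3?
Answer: 25900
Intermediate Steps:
U = 24214
u(v) = -1 (u(v) = 2 - 3 = -1)
H(z, Y) = -3
l = 1686 (l = -562*(-3) = 1686)
U + l = 24214 + 1686 = 25900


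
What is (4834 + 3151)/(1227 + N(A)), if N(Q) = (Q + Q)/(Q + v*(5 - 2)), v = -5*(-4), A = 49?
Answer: 870365/133841 ≈ 6.5030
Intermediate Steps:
v = 20
N(Q) = 2*Q/(60 + Q) (N(Q) = (Q + Q)/(Q + 20*(5 - 2)) = (2*Q)/(Q + 20*3) = (2*Q)/(Q + 60) = (2*Q)/(60 + Q) = 2*Q/(60 + Q))
(4834 + 3151)/(1227 + N(A)) = (4834 + 3151)/(1227 + 2*49/(60 + 49)) = 7985/(1227 + 2*49/109) = 7985/(1227 + 2*49*(1/109)) = 7985/(1227 + 98/109) = 7985/(133841/109) = 7985*(109/133841) = 870365/133841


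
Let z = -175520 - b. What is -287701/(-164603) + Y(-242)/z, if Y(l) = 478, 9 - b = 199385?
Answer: 3471037645/1963384584 ≈ 1.7679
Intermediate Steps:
b = -199376 (b = 9 - 1*199385 = 9 - 199385 = -199376)
z = 23856 (z = -175520 - 1*(-199376) = -175520 + 199376 = 23856)
-287701/(-164603) + Y(-242)/z = -287701/(-164603) + 478/23856 = -287701*(-1/164603) + 478*(1/23856) = 287701/164603 + 239/11928 = 3471037645/1963384584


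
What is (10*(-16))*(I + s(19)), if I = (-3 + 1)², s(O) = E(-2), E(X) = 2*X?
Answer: 0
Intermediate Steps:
s(O) = -4 (s(O) = 2*(-2) = -4)
I = 4 (I = (-2)² = 4)
(10*(-16))*(I + s(19)) = (10*(-16))*(4 - 4) = -160*0 = 0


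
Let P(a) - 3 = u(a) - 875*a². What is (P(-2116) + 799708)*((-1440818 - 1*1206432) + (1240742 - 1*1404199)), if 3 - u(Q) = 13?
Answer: 11009467081019393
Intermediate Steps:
u(Q) = -10 (u(Q) = 3 - 1*13 = 3 - 13 = -10)
P(a) = -7 - 875*a² (P(a) = 3 + (-10 - 875*a²) = -7 - 875*a²)
(P(-2116) + 799708)*((-1440818 - 1*1206432) + (1240742 - 1*1404199)) = ((-7 - 875*(-2116)²) + 799708)*((-1440818 - 1*1206432) + (1240742 - 1*1404199)) = ((-7 - 875*4477456) + 799708)*((-1440818 - 1206432) + (1240742 - 1404199)) = ((-7 - 3917774000) + 799708)*(-2647250 - 163457) = (-3917774007 + 799708)*(-2810707) = -3916974299*(-2810707) = 11009467081019393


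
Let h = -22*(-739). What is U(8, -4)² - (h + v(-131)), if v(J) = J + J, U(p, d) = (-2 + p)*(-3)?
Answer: -15672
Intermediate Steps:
U(p, d) = 6 - 3*p
v(J) = 2*J
h = 16258
U(8, -4)² - (h + v(-131)) = (6 - 3*8)² - (16258 + 2*(-131)) = (6 - 24)² - (16258 - 262) = (-18)² - 1*15996 = 324 - 15996 = -15672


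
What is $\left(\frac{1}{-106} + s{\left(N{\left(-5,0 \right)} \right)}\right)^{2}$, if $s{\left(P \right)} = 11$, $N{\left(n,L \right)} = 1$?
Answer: $\frac{1357225}{11236} \approx 120.79$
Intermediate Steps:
$\left(\frac{1}{-106} + s{\left(N{\left(-5,0 \right)} \right)}\right)^{2} = \left(\frac{1}{-106} + 11\right)^{2} = \left(- \frac{1}{106} + 11\right)^{2} = \left(\frac{1165}{106}\right)^{2} = \frac{1357225}{11236}$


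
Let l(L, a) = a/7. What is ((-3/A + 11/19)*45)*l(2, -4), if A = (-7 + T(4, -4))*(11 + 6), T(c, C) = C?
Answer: -54360/3553 ≈ -15.300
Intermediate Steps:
l(L, a) = a/7 (l(L, a) = a*(⅐) = a/7)
A = -187 (A = (-7 - 4)*(11 + 6) = -11*17 = -187)
((-3/A + 11/19)*45)*l(2, -4) = ((-3/(-187) + 11/19)*45)*((⅐)*(-4)) = ((-3*(-1/187) + 11*(1/19))*45)*(-4/7) = ((3/187 + 11/19)*45)*(-4/7) = ((2114/3553)*45)*(-4/7) = (95130/3553)*(-4/7) = -54360/3553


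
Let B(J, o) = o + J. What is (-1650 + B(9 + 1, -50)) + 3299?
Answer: 1609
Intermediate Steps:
B(J, o) = J + o
(-1650 + B(9 + 1, -50)) + 3299 = (-1650 + ((9 + 1) - 50)) + 3299 = (-1650 + (10 - 50)) + 3299 = (-1650 - 40) + 3299 = -1690 + 3299 = 1609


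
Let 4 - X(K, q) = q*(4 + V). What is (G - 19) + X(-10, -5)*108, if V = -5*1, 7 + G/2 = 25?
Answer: -91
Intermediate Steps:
G = 36 (G = -14 + 2*25 = -14 + 50 = 36)
V = -5
X(K, q) = 4 + q (X(K, q) = 4 - q*(4 - 5) = 4 - q*(-1) = 4 - (-1)*q = 4 + q)
(G - 19) + X(-10, -5)*108 = (36 - 19) + (4 - 5)*108 = 17 - 1*108 = 17 - 108 = -91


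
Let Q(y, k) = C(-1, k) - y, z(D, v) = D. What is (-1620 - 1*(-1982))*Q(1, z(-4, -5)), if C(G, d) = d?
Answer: -1810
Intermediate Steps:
Q(y, k) = k - y
(-1620 - 1*(-1982))*Q(1, z(-4, -5)) = (-1620 - 1*(-1982))*(-4 - 1*1) = (-1620 + 1982)*(-4 - 1) = 362*(-5) = -1810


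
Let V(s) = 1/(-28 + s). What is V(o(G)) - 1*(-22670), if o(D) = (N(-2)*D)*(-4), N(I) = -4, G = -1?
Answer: 997479/44 ≈ 22670.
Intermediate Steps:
o(D) = 16*D (o(D) = -4*D*(-4) = 16*D)
V(o(G)) - 1*(-22670) = 1/(-28 + 16*(-1)) - 1*(-22670) = 1/(-28 - 16) + 22670 = 1/(-44) + 22670 = -1/44 + 22670 = 997479/44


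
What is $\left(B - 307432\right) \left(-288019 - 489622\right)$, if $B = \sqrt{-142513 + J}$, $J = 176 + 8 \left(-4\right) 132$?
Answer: $239071727912 - 777641 i \sqrt{146561} \approx 2.3907 \cdot 10^{11} - 2.9771 \cdot 10^{8} i$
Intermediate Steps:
$J = -4048$ ($J = 176 - 4224 = -4048$)
$B = i \sqrt{146561}$ ($B = \sqrt{-142513 - 4048} = \sqrt{-146561} = i \sqrt{146561} \approx 382.83 i$)
$\left(B - 307432\right) \left(-288019 - 489622\right) = \left(i \sqrt{146561} - 307432\right) \left(-288019 - 489622\right) = \left(-307432 + i \sqrt{146561}\right) \left(-777641\right) = 239071727912 - 777641 i \sqrt{146561}$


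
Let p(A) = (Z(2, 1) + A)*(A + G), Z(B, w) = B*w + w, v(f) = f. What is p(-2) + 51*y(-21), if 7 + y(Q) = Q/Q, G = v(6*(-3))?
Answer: -326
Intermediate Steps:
Z(B, w) = w + B*w
G = -18 (G = 6*(-3) = -18)
y(Q) = -6 (y(Q) = -7 + Q/Q = -7 + 1 = -6)
p(A) = (-18 + A)*(3 + A) (p(A) = (1*(1 + 2) + A)*(A - 18) = (1*3 + A)*(-18 + A) = (3 + A)*(-18 + A) = (-18 + A)*(3 + A))
p(-2) + 51*y(-21) = (-54 + (-2)² - 15*(-2)) + 51*(-6) = (-54 + 4 + 30) - 306 = -20 - 306 = -326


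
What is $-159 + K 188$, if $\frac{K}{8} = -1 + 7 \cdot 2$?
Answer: $19393$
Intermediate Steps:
$K = 104$ ($K = 8 \left(-1 + 7 \cdot 2\right) = 8 \left(-1 + 14\right) = 8 \cdot 13 = 104$)
$-159 + K 188 = -159 + 104 \cdot 188 = -159 + 19552 = 19393$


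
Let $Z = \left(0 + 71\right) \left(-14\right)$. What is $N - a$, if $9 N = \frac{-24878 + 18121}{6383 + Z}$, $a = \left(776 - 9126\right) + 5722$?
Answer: $\frac{127453871}{48501} \approx 2627.9$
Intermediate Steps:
$Z = -994$ ($Z = 71 \left(-14\right) = -994$)
$a = -2628$ ($a = -8350 + 5722 = -2628$)
$N = - \frac{6757}{48501}$ ($N = \frac{\left(-24878 + 18121\right) \frac{1}{6383 - 994}}{9} = \frac{\left(-6757\right) \frac{1}{5389}}{9} = \frac{1}{9} \left(- \frac{6757}{5389}\right) = - \frac{6757}{48501} \approx -0.13932$)
$N - a = - \frac{6757}{48501} - -2628 = - \frac{6757}{48501} + 2628 = \frac{127453871}{48501}$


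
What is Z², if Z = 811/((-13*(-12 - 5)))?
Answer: 657721/48841 ≈ 13.467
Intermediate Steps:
Z = 811/221 (Z = 811/((-13*(-17))) = 811/221 ≈ 3.6697)
Z² = (811/221)² = 657721/48841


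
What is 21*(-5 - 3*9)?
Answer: -672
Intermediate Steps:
21*(-5 - 3*9) = 21*(-5 - 27) = 21*(-32) = -672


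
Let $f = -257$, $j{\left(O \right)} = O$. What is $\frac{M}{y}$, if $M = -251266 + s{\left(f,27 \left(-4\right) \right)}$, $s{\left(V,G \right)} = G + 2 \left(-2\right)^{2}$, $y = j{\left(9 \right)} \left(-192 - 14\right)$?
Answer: $\frac{125683}{927} \approx 135.58$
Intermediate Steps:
$y = -1854$ ($y = 9 \left(-192 - 14\right) = 9 \left(-206\right) = -1854$)
$s{\left(V,G \right)} = 8 + G$ ($s{\left(V,G \right)} = G + 2 \cdot 4 = G + 8 = 8 + G$)
$M = -251366$ ($M = -251266 + \left(8 + 27 \left(-4\right)\right) = -251266 + \left(8 - 108\right) = -251266 - 100 = -251366$)
$\frac{M}{y} = - \frac{251366}{-1854} = \left(-251366\right) \left(- \frac{1}{1854}\right) = \frac{125683}{927}$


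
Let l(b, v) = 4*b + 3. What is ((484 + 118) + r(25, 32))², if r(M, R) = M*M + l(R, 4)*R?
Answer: 29365561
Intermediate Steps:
l(b, v) = 3 + 4*b
r(M, R) = M² + R*(3 + 4*R) (r(M, R) = M*M + (3 + 4*R)*R = M² + R*(3 + 4*R))
((484 + 118) + r(25, 32))² = ((484 + 118) + (25² + 32*(3 + 4*32)))² = (602 + (625 + 32*(3 + 128)))² = (602 + (625 + 32*131))² = (602 + (625 + 4192))² = (602 + 4817)² = 5419² = 29365561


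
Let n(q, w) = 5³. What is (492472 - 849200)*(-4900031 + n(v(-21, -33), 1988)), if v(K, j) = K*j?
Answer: 1747933667568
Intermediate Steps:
n(q, w) = 125
(492472 - 849200)*(-4900031 + n(v(-21, -33), 1988)) = (492472 - 849200)*(-4900031 + 125) = -356728*(-4899906) = 1747933667568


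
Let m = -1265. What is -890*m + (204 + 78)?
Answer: 1126132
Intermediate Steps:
-890*m + (204 + 78) = -890*(-1265) + (204 + 78) = 1125850 + 282 = 1126132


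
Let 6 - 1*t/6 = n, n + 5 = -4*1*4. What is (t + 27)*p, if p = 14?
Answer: 2646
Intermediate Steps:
n = -21 (n = -5 - 4*1*4 = -5 - 4*4 = -5 - 16 = -21)
t = 162 (t = 36 - 6*(-21) = 36 + 126 = 162)
(t + 27)*p = (162 + 27)*14 = 189*14 = 2646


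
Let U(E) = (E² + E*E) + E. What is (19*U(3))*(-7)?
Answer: -2793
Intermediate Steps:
U(E) = E + 2*E² (U(E) = (E² + E²) + E = 2*E² + E = E + 2*E²)
(19*U(3))*(-7) = (19*(3*(1 + 2*3)))*(-7) = (19*(3*(1 + 6)))*(-7) = (19*(3*7))*(-7) = (19*21)*(-7) = 399*(-7) = -2793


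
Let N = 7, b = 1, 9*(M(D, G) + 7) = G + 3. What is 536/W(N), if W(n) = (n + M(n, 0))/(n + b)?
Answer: 12864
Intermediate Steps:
M(D, G) = -20/3 + G/9 (M(D, G) = -7 + (G + 3)/9 = -7 + (3 + G)/9 = -7 + (⅓ + G/9) = -20/3 + G/9)
W(n) = (-20/3 + n)/(1 + n) (W(n) = (n + (-20/3 + (⅑)*0))/(n + 1) = (n + (-20/3 + 0))/(1 + n) = (n - 20/3)/(1 + n) = (-20/3 + n)/(1 + n))
536/W(N) = 536/(((-20/3 + 7)/(1 + 7))) = 536/(((⅓)/8)) = 536/(((⅛)*(⅓))) = 536/(1/24) = 536*24 = 12864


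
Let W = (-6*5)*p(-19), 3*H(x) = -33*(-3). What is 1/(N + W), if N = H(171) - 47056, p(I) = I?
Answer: -1/46453 ≈ -2.1527e-5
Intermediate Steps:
H(x) = 33 (H(x) = (-33*(-3))/3 = (1/3)*99 = 33)
W = 570 (W = -6*5*(-19) = -30*(-19) = 570)
N = -47023 (N = 33 - 47056 = -47023)
1/(N + W) = 1/(-47023 + 570) = 1/(-46453) = -1/46453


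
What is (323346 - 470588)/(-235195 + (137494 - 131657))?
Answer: 73621/114679 ≈ 0.64197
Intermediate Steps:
(323346 - 470588)/(-235195 + (137494 - 131657)) = -147242/(-235195 + 5837) = -147242/(-229358) = -147242*(-1/229358) = 73621/114679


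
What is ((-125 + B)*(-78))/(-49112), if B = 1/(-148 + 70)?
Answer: -1393/7016 ≈ -0.19855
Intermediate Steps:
B = -1/78 (B = 1/(-78) = -1/78 ≈ -0.012821)
((-125 + B)*(-78))/(-49112) = ((-125 - 1/78)*(-78))/(-49112) = -9751/78*(-78)*(-1/49112) = 9751*(-1/49112) = -1393/7016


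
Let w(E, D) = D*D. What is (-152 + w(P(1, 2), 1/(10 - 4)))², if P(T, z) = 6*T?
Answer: 29931841/1296 ≈ 23096.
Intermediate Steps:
w(E, D) = D²
(-152 + w(P(1, 2), 1/(10 - 4)))² = (-152 + (1/(10 - 4))²)² = (-152 + (1/6)²)² = (-152 + (⅙)²)² = (-152 + 1/36)² = (-5471/36)² = 29931841/1296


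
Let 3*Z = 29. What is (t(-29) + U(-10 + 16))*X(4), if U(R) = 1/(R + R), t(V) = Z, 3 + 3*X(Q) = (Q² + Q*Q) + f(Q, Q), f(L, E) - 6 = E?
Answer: 507/4 ≈ 126.75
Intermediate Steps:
f(L, E) = 6 + E
X(Q) = 1 + Q/3 + 2*Q²/3 (X(Q) = -1 + ((Q² + Q*Q) + (6 + Q))/3 = -1 + ((Q² + Q²) + (6 + Q))/3 = -1 + (2*Q² + (6 + Q))/3 = -1 + (6 + Q + 2*Q²)/3 = -1 + (2 + Q/3 + 2*Q²/3) = 1 + Q/3 + 2*Q²/3)
Z = 29/3 (Z = (⅓)*29 = 29/3 ≈ 9.6667)
t(V) = 29/3
U(R) = 1/(2*R)
(t(-29) + U(-10 + 16))*X(4) = (29/3 + 1/(2*(-10 + 16)))*(1 + (⅓)*4 + (⅔)*4²) = (29/3 + (½)/6)*(1 + 4/3 + (⅔)*16) = (29/3 + (½)*(⅙))*(1 + 4/3 + 32/3) = (29/3 + 1/12)*13 = (39/4)*13 = 507/4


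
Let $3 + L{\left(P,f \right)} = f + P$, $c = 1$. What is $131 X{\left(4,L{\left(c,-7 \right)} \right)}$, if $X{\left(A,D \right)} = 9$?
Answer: $1179$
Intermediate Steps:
$L{\left(P,f \right)} = -3 + P + f$ ($L{\left(P,f \right)} = -3 + \left(f + P\right) = -3 + \left(P + f\right) = -3 + P + f$)
$131 X{\left(4,L{\left(c,-7 \right)} \right)} = 131 \cdot 9 = 1179$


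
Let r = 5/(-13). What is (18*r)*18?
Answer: -1620/13 ≈ -124.62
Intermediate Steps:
r = -5/13 (r = 5*(-1/13) = -5/13 ≈ -0.38462)
(18*r)*18 = (18*(-5/13))*18 = -90/13*18 = -1620/13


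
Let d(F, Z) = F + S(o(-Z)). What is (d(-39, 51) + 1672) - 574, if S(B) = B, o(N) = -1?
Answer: 1058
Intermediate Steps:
d(F, Z) = -1 + F (d(F, Z) = F - 1 = -1 + F)
(d(-39, 51) + 1672) - 574 = ((-1 - 39) + 1672) - 574 = (-40 + 1672) - 574 = 1632 - 574 = 1058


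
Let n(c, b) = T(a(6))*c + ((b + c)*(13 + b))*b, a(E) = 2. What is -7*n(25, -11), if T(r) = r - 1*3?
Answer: 2331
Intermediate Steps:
T(r) = -3 + r (T(r) = r - 3 = -3 + r)
n(c, b) = -c + b*(13 + b)*(b + c) (n(c, b) = (-3 + 2)*c + ((b + c)*(13 + b))*b = -c + ((13 + b)*(b + c))*b = -c + b*(13 + b)*(b + c))
-7*n(25, -11) = -7*((-11)³ - 1*25 + 13*(-11)² + 25*(-11)² + 13*(-11)*25) = -7*(-1331 - 25 + 13*121 + 25*121 - 3575) = -7*(-1331 - 25 + 1573 + 3025 - 3575) = -7*(-333) = 2331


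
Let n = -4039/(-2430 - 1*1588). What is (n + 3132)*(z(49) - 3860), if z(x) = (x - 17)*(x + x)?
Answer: -651000890/287 ≈ -2.2683e+6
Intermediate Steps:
z(x) = 2*x*(-17 + x) (z(x) = (-17 + x)*(2*x) = 2*x*(-17 + x))
n = 577/574 (n = -4039/(-2430 - 1588) = -4039/(-4018) = -4039*(-1/4018) = 577/574 ≈ 1.0052)
(n + 3132)*(z(49) - 3860) = (577/574 + 3132)*(2*49*(-17 + 49) - 3860) = 1798345*(2*49*32 - 3860)/574 = 1798345*(3136 - 3860)/574 = (1798345/574)*(-724) = -651000890/287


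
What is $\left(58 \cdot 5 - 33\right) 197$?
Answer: $50629$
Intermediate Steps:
$\left(58 \cdot 5 - 33\right) 197 = \left(290 - 33\right) 197 = 257 \cdot 197 = 50629$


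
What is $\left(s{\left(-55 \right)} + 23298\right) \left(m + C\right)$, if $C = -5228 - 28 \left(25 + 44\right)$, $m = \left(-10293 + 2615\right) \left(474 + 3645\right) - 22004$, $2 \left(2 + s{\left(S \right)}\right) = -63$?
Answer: $-736434164767$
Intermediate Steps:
$s{\left(S \right)} = - \frac{67}{2}$ ($s{\left(S \right)} = -2 + \frac{1}{2} \left(-63\right) = -2 - \frac{63}{2} = - \frac{67}{2}$)
$m = -31647686$ ($m = \left(-7678\right) 4119 - 22004 = -31625682 - 22004 = -31647686$)
$C = -7160$ ($C = -5228 - 28 \cdot 69 = -5228 - 1932 = -7160$)
$\left(s{\left(-55 \right)} + 23298\right) \left(m + C\right) = \left(- \frac{67}{2} + 23298\right) \left(-31647686 - 7160\right) = \frac{46529}{2} \left(-31654846\right) = -736434164767$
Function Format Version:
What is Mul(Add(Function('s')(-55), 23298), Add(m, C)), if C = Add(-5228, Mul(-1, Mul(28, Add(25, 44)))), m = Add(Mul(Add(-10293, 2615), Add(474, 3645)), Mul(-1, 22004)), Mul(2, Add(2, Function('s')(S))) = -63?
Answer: -736434164767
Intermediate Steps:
Function('s')(S) = Rational(-67, 2) (Function('s')(S) = Add(-2, Mul(Rational(1, 2), -63)) = Add(-2, Rational(-63, 2)) = Rational(-67, 2))
m = -31647686 (m = Add(Mul(-7678, 4119), -22004) = Add(-31625682, -22004) = -31647686)
C = -7160 (C = Add(-5228, Mul(-1, Mul(28, 69))) = Add(-5228, Mul(-1, 1932)) = Add(-5228, -1932) = -7160)
Mul(Add(Function('s')(-55), 23298), Add(m, C)) = Mul(Add(Rational(-67, 2), 23298), Add(-31647686, -7160)) = Mul(Rational(46529, 2), -31654846) = -736434164767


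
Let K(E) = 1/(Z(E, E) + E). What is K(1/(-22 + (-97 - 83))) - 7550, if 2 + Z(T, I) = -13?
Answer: -22884252/3031 ≈ -7550.1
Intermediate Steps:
Z(T, I) = -15 (Z(T, I) = -2 - 13 = -15)
K(E) = 1/(-15 + E)
K(1/(-22 + (-97 - 83))) - 7550 = 1/(-15 + 1/(-22 + (-97 - 83))) - 7550 = 1/(-15 + 1/(-22 - 180)) - 7550 = 1/(-15 + 1/(-202)) - 7550 = 1/(-15 - 1/202) - 7550 = 1/(-3031/202) - 7550 = -202/3031 - 7550 = -22884252/3031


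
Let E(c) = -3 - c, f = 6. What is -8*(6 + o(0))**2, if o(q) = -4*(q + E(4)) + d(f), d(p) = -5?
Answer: -6728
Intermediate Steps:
o(q) = 23 - 4*q (o(q) = -4*(q + (-3 - 1*4)) - 5 = -4*(q + (-3 - 4)) - 5 = -4*(q - 7) - 5 = -4*(-7 + q) - 5 = (28 - 4*q) - 5 = 23 - 4*q)
-8*(6 + o(0))**2 = -8*(6 + (23 - 4*0))**2 = -8*(6 + (23 + 0))**2 = -8*(6 + 23)**2 = -8*29**2 = -8*841 = -6728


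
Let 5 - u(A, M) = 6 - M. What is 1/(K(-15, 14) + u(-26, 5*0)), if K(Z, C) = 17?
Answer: 1/16 ≈ 0.062500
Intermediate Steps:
u(A, M) = -1 + M (u(A, M) = 5 - (6 - M) = 5 + (-6 + M) = -1 + M)
1/(K(-15, 14) + u(-26, 5*0)) = 1/(17 + (-1 + 5*0)) = 1/(17 + (-1 + 0)) = 1/(17 - 1) = 1/16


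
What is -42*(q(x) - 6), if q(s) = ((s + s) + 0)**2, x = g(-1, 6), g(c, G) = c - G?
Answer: -7980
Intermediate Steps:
x = -7 (x = -1 - 1*6 = -1 - 6 = -7)
q(s) = 4*s**2 (q(s) = (2*s + 0)**2 = (2*s)**2 = 4*s**2)
-42*(q(x) - 6) = -42*(4*(-7)**2 - 6) = -42*(4*49 - 6) = -42*(196 - 6) = -42*190 = -7980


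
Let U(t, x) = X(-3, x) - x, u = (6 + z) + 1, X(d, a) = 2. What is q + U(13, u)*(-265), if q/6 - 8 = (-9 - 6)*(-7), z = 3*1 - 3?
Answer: 2003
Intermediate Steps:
z = 0 (z = 3 - 3 = 0)
u = 7 (u = (6 + 0) + 1 = 6 + 1 = 7)
U(t, x) = 2 - x
q = 678 (q = 48 + 6*((-9 - 6)*(-7)) = 48 + 6*(-15*(-7)) = 48 + 6*105 = 48 + 630 = 678)
q + U(13, u)*(-265) = 678 + (2 - 1*7)*(-265) = 678 + (2 - 7)*(-265) = 678 - 5*(-265) = 678 + 1325 = 2003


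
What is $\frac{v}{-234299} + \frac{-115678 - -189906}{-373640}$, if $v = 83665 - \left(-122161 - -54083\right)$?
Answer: $- \frac{18522200173}{21885869590} \approx -0.84631$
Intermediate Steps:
$v = 151743$ ($v = 83665 - \left(-122161 + 54083\right) = 83665 - -68078 = 83665 + 68078 = 151743$)
$\frac{v}{-234299} + \frac{-115678 - -189906}{-373640} = \frac{151743}{-234299} + \frac{-115678 - -189906}{-373640} = 151743 \left(- \frac{1}{234299}\right) + \left(-115678 + 189906\right) \left(- \frac{1}{373640}\right) = - \frac{151743}{234299} + 74228 \left(- \frac{1}{373640}\right) = - \frac{151743}{234299} - \frac{18557}{93410} = - \frac{18522200173}{21885869590}$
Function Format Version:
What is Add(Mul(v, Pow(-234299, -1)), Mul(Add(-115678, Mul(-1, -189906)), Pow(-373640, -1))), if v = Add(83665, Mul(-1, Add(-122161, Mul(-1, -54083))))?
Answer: Rational(-18522200173, 21885869590) ≈ -0.84631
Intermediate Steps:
v = 151743 (v = Add(83665, Mul(-1, Add(-122161, 54083))) = Add(83665, Mul(-1, -68078)) = Add(83665, 68078) = 151743)
Add(Mul(v, Pow(-234299, -1)), Mul(Add(-115678, Mul(-1, -189906)), Pow(-373640, -1))) = Add(Mul(151743, Pow(-234299, -1)), Mul(Add(-115678, Mul(-1, -189906)), Pow(-373640, -1))) = Add(Mul(151743, Rational(-1, 234299)), Mul(Add(-115678, 189906), Rational(-1, 373640))) = Add(Rational(-151743, 234299), Mul(74228, Rational(-1, 373640))) = Add(Rational(-151743, 234299), Rational(-18557, 93410)) = Rational(-18522200173, 21885869590)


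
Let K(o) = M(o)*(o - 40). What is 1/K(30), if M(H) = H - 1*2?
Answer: -1/280 ≈ -0.0035714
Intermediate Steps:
M(H) = -2 + H (M(H) = H - 2 = -2 + H)
K(o) = (-40 + o)*(-2 + o) (K(o) = (-2 + o)*(o - 40) = (-2 + o)*(-40 + o) = (-40 + o)*(-2 + o))
1/K(30) = 1/((-40 + 30)*(-2 + 30)) = 1/(-10*28) = 1/(-280) = -1/280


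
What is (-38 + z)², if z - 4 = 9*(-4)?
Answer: 4900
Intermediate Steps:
z = -32 (z = 4 + 9*(-4) = 4 - 36 = -32)
(-38 + z)² = (-38 - 32)² = (-70)² = 4900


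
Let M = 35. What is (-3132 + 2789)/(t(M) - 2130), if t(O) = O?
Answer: 343/2095 ≈ 0.16372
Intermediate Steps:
(-3132 + 2789)/(t(M) - 2130) = (-3132 + 2789)/(35 - 2130) = -343/(-2095) = -343*(-1/2095) = 343/2095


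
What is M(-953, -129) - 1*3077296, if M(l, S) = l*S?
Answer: -2954359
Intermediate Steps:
M(l, S) = S*l
M(-953, -129) - 1*3077296 = -129*(-953) - 1*3077296 = 122937 - 3077296 = -2954359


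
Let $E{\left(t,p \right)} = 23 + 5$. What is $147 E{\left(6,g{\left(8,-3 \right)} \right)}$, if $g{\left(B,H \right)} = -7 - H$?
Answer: $4116$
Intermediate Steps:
$E{\left(t,p \right)} = 28$
$147 E{\left(6,g{\left(8,-3 \right)} \right)} = 147 \cdot 28 = 4116$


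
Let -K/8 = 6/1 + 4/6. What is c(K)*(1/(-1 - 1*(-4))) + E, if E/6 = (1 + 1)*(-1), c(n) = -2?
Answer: -38/3 ≈ -12.667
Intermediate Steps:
K = -160/3 (K = -8*(6/1 + 4/6) = -8*(6*1 + 4*(1/6)) = -8*(6 + 2/3) = -8*20/3 = -160/3 ≈ -53.333)
E = -12 (E = 6*((1 + 1)*(-1)) = 6*(2*(-1)) = 6*(-2) = -12)
c(K)*(1/(-1 - 1*(-4))) + E = -2/(-1 - 1*(-4)) - 12 = -2/(-1 + 4) - 12 = -2/3 - 12 = -38/3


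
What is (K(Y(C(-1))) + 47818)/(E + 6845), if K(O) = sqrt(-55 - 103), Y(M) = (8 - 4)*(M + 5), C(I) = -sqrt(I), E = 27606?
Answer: 47818/34451 + I*sqrt(158)/34451 ≈ 1.388 + 0.00036486*I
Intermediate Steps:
Y(M) = 20 + 4*M (Y(M) = 4*(5 + M) = 20 + 4*M)
K(O) = I*sqrt(158) (K(O) = sqrt(-158) = I*sqrt(158))
(K(Y(C(-1))) + 47818)/(E + 6845) = (I*sqrt(158) + 47818)/(27606 + 6845) = (47818 + I*sqrt(158))/34451 = (47818 + I*sqrt(158))*(1/34451) = 47818/34451 + I*sqrt(158)/34451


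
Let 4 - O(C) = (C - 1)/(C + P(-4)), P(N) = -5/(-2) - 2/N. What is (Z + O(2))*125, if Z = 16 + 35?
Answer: 6850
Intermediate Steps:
P(N) = 5/2 - 2/N (P(N) = -5*(-1/2) - 2/N = 5/2 - 2/N)
O(C) = 4 - (-1 + C)/(3 + C) (O(C) = 4 - (C - 1)/(C + (5/2 - 2/(-4))) = 4 - (-1 + C)/(C + (5/2 - 2*(-1/4))) = 4 - (-1 + C)/(C + (5/2 + 1/2)) = 4 - (-1 + C)/(C + 3) = 4 - (-1 + C)/(3 + C))
Z = 51
(Z + O(2))*125 = (51 + (13 + 3*2)/(3 + 2))*125 = (51 + (13 + 6)/5)*125 = (51 + (1/5)*19)*125 = (51 + 19/5)*125 = (274/5)*125 = 6850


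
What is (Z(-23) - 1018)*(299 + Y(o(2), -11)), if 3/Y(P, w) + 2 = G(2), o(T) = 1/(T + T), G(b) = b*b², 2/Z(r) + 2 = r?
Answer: -7622874/25 ≈ -3.0492e+5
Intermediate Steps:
Z(r) = 2/(-2 + r)
G(b) = b³
o(T) = 1/(2*T)
Y(P, w) = ½ (Y(P, w) = 3/(-2 + 2³) = 3/(-2 + 8) = 3/6 = 3*(⅙) = ½)
(Z(-23) - 1018)*(299 + Y(o(2), -11)) = (2/(-2 - 23) - 1018)*(299 + ½) = (2/(-25) - 1018)*(599/2) = (2*(-1/25) - 1018)*(599/2) = (-2/25 - 1018)*(599/2) = -25452/25*599/2 = -7622874/25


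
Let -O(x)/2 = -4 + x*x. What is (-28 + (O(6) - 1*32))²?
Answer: 15376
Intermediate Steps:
O(x) = 8 - 2*x² (O(x) = -2*(-4 + x*x) = -2*(-4 + x²) = 8 - 2*x²)
(-28 + (O(6) - 1*32))² = (-28 + ((8 - 2*6²) - 1*32))² = (-28 + ((8 - 2*36) - 32))² = (-28 + ((8 - 72) - 32))² = (-28 + (-64 - 32))² = (-28 - 96)² = (-124)² = 15376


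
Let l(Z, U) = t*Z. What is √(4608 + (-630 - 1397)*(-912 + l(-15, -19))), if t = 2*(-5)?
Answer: √1549182 ≈ 1244.7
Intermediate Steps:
t = -10
l(Z, U) = -10*Z
√(4608 + (-630 - 1397)*(-912 + l(-15, -19))) = √(4608 + (-630 - 1397)*(-912 - 10*(-15))) = √(4608 - 2027*(-912 + 150)) = √(4608 - 2027*(-762)) = √(4608 + 1544574) = √1549182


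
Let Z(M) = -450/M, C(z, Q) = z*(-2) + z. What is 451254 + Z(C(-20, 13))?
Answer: 902463/2 ≈ 4.5123e+5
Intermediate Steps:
C(z, Q) = -z (C(z, Q) = -2*z + z = -z)
451254 + Z(C(-20, 13)) = 451254 - 450/((-1*(-20))) = 451254 - 450/20 = 451254 - 450*1/20 = 451254 - 45/2 = 902463/2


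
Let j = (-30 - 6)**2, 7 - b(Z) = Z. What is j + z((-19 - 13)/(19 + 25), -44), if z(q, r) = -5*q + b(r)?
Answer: 14857/11 ≈ 1350.6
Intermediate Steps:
b(Z) = 7 - Z
j = 1296 (j = (-36)**2 = 1296)
z(q, r) = 7 - r - 5*q (z(q, r) = -5*q + (7 - r) = 7 - r - 5*q)
j + z((-19 - 13)/(19 + 25), -44) = 1296 + (7 - 1*(-44) - 5*(-19 - 13)/(19 + 25)) = 1296 + (7 + 44 - (-160)/44) = 1296 + (7 + 44 - 5*(-8/11)) = 1296 + (7 + 44 + 40/11) = 1296 + 601/11 = 14857/11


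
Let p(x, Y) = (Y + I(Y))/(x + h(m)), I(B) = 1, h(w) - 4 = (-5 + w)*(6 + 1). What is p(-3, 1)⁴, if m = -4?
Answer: 1/923521 ≈ 1.0828e-6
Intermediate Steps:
h(w) = -31 + 7*w (h(w) = 4 + (-5 + w)*(6 + 1) = 4 + (-5 + w)*7 = 4 + (-35 + 7*w) = -31 + 7*w)
p(x, Y) = (1 + Y)/(-59 + x) (p(x, Y) = (Y + 1)/(x + (-31 + 7*(-4))) = (1 + Y)/(x + (-31 - 28)) = (1 + Y)/(x - 59) = (1 + Y)/(-59 + x))
p(-3, 1)⁴ = ((1 + 1)/(-59 - 3))⁴ = (2/(-62))⁴ = (-1/62*2)⁴ = (-1/31)⁴ = 1/923521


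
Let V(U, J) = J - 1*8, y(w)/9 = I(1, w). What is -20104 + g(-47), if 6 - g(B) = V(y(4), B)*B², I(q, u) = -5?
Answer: 101397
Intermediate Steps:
y(w) = -45 (y(w) = 9*(-5) = -45)
V(U, J) = -8 + J (V(U, J) = J - 8 = -8 + J)
g(B) = 6 - B²*(-8 + B) (g(B) = 6 - (-8 + B)*B² = 6 - B²*(-8 + B))
-20104 + g(-47) = -20104 + (6 + (-47)²*(8 - 1*(-47))) = -20104 + (6 + 2209*(8 + 47)) = -20104 + (6 + 2209*55) = -20104 + (6 + 121495) = -20104 + 121501 = 101397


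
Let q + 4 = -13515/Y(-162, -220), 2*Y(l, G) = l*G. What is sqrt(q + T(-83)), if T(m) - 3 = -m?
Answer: sqrt(3184995)/198 ≈ 9.0134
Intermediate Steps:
T(m) = 3 - m
Y(l, G) = G*l/2 (Y(l, G) = (l*G)/2 = (G*l)/2 = G*l/2)
q = -5653/1188 (q = -4 - 13515/((1/2)*(-220)*(-162)) = -4 - 13515/17820 = -4 - 13515*1/17820 = -4 - 901/1188 = -5653/1188 ≈ -4.7584)
sqrt(q + T(-83)) = sqrt(-5653/1188 + (3 - 1*(-83))) = sqrt(-5653/1188 + (3 + 83)) = sqrt(-5653/1188 + 86) = sqrt(96515/1188) = sqrt(3184995)/198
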